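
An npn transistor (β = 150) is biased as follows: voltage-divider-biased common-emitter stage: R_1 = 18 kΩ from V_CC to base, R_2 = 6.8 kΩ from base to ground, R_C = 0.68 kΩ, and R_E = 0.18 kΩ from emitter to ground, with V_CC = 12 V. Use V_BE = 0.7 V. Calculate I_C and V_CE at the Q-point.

Thevenize the base divider: V_Th = V_CC·R_2/(R_1+R_2) = 12×6.8/24.8 = 3.29 V, R_Th = R_1‖R_2 = 4.94 kΩ.
Base-emitter loop: V_Th = I_B·R_Th + V_BE + (β+1)I_B·R_E, so I_B = (3.29 − 0.7) / (4.94 + 151×0.18) = 0.0807 mA.
I_C = β·I_B = 150×0.0807 = 12.1 mA, and I_E = (β+1)I_B = 12.2 mA.
V_CE = V_CC − I_C·R_C − I_E·R_E = 12 − 12.1×0.68 − 12.2×0.18 = 1.58 V.
V_CE = 1.58 V > 0.2 V confirms active-region operation.

I_C ≈ 12 mA, V_CE ≈ 1.6 V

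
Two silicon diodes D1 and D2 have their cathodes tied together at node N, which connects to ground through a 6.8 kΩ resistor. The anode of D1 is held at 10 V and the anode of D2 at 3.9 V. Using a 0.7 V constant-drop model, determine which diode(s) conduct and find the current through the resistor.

Assume both conduct. Then node N would need to be at both 10−0.7 = 9.3 V and 3.9−0.7 = 3.2 V, which is impossible.
Assume only D1 conducts: V_N = 10 − 0.7 = 9.3 V, so I_R = 9.3/6.8 = 1.37 mA.
Check D2: its anode-to-cathode voltage is 3.9 − 9.3 = -5.4 V < 0.7 V, so it is off. The assumption is consistent.

Only D1 conducts; I_R ≈ 1.4 mA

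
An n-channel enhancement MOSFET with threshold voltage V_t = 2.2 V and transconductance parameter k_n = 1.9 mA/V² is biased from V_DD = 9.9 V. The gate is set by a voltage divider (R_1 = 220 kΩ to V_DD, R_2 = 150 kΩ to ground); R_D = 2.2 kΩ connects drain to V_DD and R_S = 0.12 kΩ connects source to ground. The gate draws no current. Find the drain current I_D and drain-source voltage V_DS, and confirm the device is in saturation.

V_G = V_DD·R_2/(R_1+R_2) = 9.9×150/370 = 4.01 V.
Assume saturation: I_D = (k_n/2)(V_GS − V_t)² with V_GS = V_G − I_D·R_S = 4.01 − 0.12·I_D.
Substituting gives 0.0137·I_D² − 1.41·I_D + 3.12 = 0, with roots I_D = 2.26 or 101 mA.
The root I_D = 101 mA gives V_GS = -8.11 V ≤ V_t, so take I_D = 2.26 mA.
Then V_GS = 3.74 V and V_DS = V_DD − I_D(R_D+R_S) = 9.9 − 2.26×2.32 = 4.66 V.
Saturation requires V_DS ≥ V_GS − V_t = 1.54 V; 4.66 ≥ 1.54 ✓.

I_D ≈ 2.3 mA, V_DS ≈ 4.7 V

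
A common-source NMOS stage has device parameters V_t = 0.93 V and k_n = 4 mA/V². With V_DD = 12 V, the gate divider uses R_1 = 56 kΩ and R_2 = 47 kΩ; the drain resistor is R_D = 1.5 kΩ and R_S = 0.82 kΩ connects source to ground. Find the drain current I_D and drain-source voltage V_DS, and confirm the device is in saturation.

I_D ≈ 3.9 mA, V_DS ≈ 3.1 V

V_G = V_DD·R_2/(R_1+R_2) = 12×47/103 = 5.48 V.
Assume saturation: I_D = (k_n/2)(V_GS − V_t)² with V_GS = V_G − I_D·R_S = 5.48 − 0.82·I_D.
Substituting gives 1.34·I_D² − 15.9·I_D + 41.3 = 0, with roots I_D = 3.85 or 7.98 mA.
The root I_D = 7.98 mA gives V_GS = -1.07 V ≤ V_t, so take I_D = 3.85 mA.
Then V_GS = 2.32 V and V_DS = V_DD − I_D(R_D+R_S) = 12 − 3.85×2.32 = 3.07 V.
Saturation requires V_DS ≥ V_GS − V_t = 1.39 V; 3.07 ≥ 1.39 ✓.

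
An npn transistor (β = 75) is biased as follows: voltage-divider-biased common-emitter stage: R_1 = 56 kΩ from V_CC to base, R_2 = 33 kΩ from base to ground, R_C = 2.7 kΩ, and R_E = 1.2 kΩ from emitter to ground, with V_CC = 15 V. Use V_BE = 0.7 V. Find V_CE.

Thevenize the base divider: V_Th = V_CC·R_2/(R_1+R_2) = 15×33/89 = 5.56 V, R_Th = R_1‖R_2 = 20.8 kΩ.
Base-emitter loop: V_Th = I_B·R_Th + V_BE + (β+1)I_B·R_E, so I_B = (5.56 − 0.7) / (20.8 + 76×1.2) = 0.0434 mA.
I_C = β·I_B = 75×0.0434 = 3.26 mA, and I_E = (β+1)I_B = 3.3 mA.
V_CE = V_CC − I_C·R_C − I_E·R_E = 15 − 3.26×2.7 − 3.3×1.2 = 2.25 V.
V_CE = 2.25 V > 0.2 V confirms active-region operation.

V_CE ≈ 2.2 V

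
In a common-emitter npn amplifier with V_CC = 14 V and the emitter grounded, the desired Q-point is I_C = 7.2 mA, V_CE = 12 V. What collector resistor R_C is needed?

Collector loop: V_CC = I_C·R_C + V_CE.
R_C = (V_CC − V_CE)/I_C = (14 − 12)/7.2 = 0.278 kΩ.

R_C ≈ 0.28 kΩ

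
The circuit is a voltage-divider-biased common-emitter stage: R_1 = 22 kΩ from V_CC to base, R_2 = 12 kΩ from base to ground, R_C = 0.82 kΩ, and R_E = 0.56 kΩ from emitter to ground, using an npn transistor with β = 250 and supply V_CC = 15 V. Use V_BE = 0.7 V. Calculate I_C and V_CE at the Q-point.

Thevenize the base divider: V_Th = V_CC·R_2/(R_1+R_2) = 15×12/34 = 5.29 V, R_Th = R_1‖R_2 = 7.76 kΩ.
Base-emitter loop: V_Th = I_B·R_Th + V_BE + (β+1)I_B·R_E, so I_B = (5.29 − 0.7) / (7.76 + 251×0.56) = 0.031 mA.
I_C = β·I_B = 250×0.031 = 7.74 mA, and I_E = (β+1)I_B = 7.77 mA.
V_CE = V_CC − I_C·R_C − I_E·R_E = 15 − 7.74×0.82 − 7.77×0.56 = 4.3 V.
V_CE = 4.3 V > 0.2 V confirms active-region operation.

I_C ≈ 7.7 mA, V_CE ≈ 4.3 V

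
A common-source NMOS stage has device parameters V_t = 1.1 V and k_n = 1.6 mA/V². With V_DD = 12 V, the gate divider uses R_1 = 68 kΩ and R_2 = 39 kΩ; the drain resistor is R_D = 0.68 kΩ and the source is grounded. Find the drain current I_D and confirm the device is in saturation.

I_D ≈ 8.6 mA

V_G = V_DD·R_2/(R_1+R_2) = 12×39/107 = 4.37 V. With the source grounded, V_GS = V_G = 4.37 V.
Assume saturation: I_D = (k_n/2)(V_GS − V_t)² = (1.6/2)×(4.37 − 1.1)² = 0.8×3.27² = 8.57 mA.
V_DS = V_DD − I_D·R_D = 12 − 8.57×0.68 = 6.17 V.
Saturation requires V_DS ≥ V_GS − V_t = 3.27 V; 6.17 ≥ 3.27 ✓.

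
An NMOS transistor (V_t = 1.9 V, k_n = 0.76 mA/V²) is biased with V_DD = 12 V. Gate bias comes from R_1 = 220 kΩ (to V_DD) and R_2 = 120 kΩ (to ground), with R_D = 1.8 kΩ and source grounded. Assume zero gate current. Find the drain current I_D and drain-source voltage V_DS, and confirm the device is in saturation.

I_D ≈ 2.1 mA, V_DS ≈ 8.3 V

V_G = V_DD·R_2/(R_1+R_2) = 12×120/340 = 4.24 V. With the source grounded, V_GS = V_G = 4.24 V.
Assume saturation: I_D = (k_n/2)(V_GS − V_t)² = (0.76/2)×(4.24 − 1.9)² = 0.38×2.34² = 2.07 mA.
V_DS = V_DD − I_D·R_D = 12 − 2.07×1.8 = 8.27 V.
Saturation requires V_DS ≥ V_GS − V_t = 2.34 V; 8.27 ≥ 2.34 ✓.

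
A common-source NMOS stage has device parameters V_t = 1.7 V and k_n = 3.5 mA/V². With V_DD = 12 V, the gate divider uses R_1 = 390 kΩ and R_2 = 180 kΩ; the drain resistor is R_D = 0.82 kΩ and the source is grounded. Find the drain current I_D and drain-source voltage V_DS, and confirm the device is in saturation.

I_D ≈ 7.6 mA, V_DS ≈ 5.7 V

V_G = V_DD·R_2/(R_1+R_2) = 12×180/570 = 3.79 V. With the source grounded, V_GS = V_G = 3.79 V.
Assume saturation: I_D = (k_n/2)(V_GS − V_t)² = (3.5/2)×(3.79 − 1.7)² = 1.75×2.09² = 7.64 mA.
V_DS = V_DD − I_D·R_D = 12 − 7.64×0.82 = 5.73 V.
Saturation requires V_DS ≥ V_GS − V_t = 2.09 V; 5.73 ≥ 2.09 ✓.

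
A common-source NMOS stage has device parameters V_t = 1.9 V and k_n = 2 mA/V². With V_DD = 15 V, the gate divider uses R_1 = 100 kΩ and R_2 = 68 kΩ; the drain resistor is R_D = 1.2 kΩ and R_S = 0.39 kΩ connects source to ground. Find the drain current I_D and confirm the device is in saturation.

I_D ≈ 5 mA

V_G = V_DD·R_2/(R_1+R_2) = 15×68/168 = 6.07 V.
Assume saturation: I_D = (k_n/2)(V_GS − V_t)² with V_GS = V_G − I_D·R_S = 6.07 − 0.39·I_D.
Substituting gives 0.152·I_D² − 4.25·I_D + 17.4 = 0, with roots I_D = 4.98 or 23 mA.
The root I_D = 23 mA gives V_GS = -2.89 V ≤ V_t, so take I_D = 4.98 mA.
Then V_GS = 4.13 V and V_DS = V_DD − I_D(R_D+R_S) = 15 − 4.98×1.59 = 7.09 V.
Saturation requires V_DS ≥ V_GS − V_t = 2.23 V; 7.09 ≥ 2.23 ✓.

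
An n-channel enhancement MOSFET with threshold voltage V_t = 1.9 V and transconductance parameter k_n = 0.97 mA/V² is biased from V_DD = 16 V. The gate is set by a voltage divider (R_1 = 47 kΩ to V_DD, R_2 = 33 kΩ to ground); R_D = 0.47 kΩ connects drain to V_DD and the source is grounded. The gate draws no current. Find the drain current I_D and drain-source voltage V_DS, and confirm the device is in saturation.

V_G = V_DD·R_2/(R_1+R_2) = 16×33/80 = 6.6 V. With the source grounded, V_GS = V_G = 6.6 V.
Assume saturation: I_D = (k_n/2)(V_GS − V_t)² = (0.97/2)×(6.6 − 1.9)² = 0.485×4.7² = 10.7 mA.
V_DS = V_DD − I_D·R_D = 16 − 10.7×0.47 = 11 V.
Saturation requires V_DS ≥ V_GS − V_t = 4.7 V; 11 ≥ 4.7 ✓.

I_D ≈ 11 mA, V_DS ≈ 11 V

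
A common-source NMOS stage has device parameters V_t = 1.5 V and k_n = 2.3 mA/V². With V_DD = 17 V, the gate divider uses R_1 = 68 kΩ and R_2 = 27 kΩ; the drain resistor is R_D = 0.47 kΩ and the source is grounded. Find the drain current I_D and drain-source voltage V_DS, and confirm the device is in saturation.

I_D ≈ 13 mA, V_DS ≈ 11 V

V_G = V_DD·R_2/(R_1+R_2) = 17×27/95 = 4.83 V. With the source grounded, V_GS = V_G = 4.83 V.
Assume saturation: I_D = (k_n/2)(V_GS − V_t)² = (2.3/2)×(4.83 − 1.5)² = 1.15×3.33² = 12.8 mA.
V_DS = V_DD − I_D·R_D = 17 − 12.8×0.47 = 11 V.
Saturation requires V_DS ≥ V_GS − V_t = 3.33 V; 11 ≥ 3.33 ✓.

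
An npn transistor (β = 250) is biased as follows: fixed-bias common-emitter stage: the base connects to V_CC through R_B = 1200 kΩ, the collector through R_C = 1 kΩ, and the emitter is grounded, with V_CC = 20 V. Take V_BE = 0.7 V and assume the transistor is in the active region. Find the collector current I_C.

Base loop: V_CC = I_B·R_B + V_BE, so I_B = (20 − 0.7)/1200 kΩ = 0.0161 mA.
In the active region I_C = β·I_B = 250 × 0.0161 = 4.02 mA.
Collector loop: V_CE = V_CC − I_C·R_C = 20 − 4.02×1 = 16 V.
Since V_CE = 16 V > V_CE(sat) ≈ 0.2 V, the transistor is in the active region as assumed.

I_C ≈ 4 mA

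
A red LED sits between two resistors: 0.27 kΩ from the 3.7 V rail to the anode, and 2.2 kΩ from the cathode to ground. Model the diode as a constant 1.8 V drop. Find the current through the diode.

The two resistors are in series with the diode, so KVL gives 3.7 = I·0.27 + 1.8 + I·2.2.
I = (3.7 − 1.8) / (0.27 + 2.2) kΩ = 1.9 / 2.47 = 0.769 mA.

I ≈ 0.77 mA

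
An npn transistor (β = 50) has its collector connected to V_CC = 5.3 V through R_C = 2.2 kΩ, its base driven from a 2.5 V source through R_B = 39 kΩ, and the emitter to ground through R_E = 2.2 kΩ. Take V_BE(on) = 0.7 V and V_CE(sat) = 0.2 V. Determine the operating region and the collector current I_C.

Assume active. Base-emitter loop: I_B = (V_BB − V_BE)/(R_B + (β+1)R_E) = (2.5 − 0.7)/(39 + 51×2.2) = 0.0119 mA.
I_C = β·I_B = 50×0.0119 = 0.595 mA.
V_CE = V_CC − I_C·R_C − I_E·R_E = 5.3 − 0.595×2.2 − 0.607×2.2 = 2.65 V > V_CE(sat), so the active-region assumption holds.

active; I_C ≈ 0.6 mA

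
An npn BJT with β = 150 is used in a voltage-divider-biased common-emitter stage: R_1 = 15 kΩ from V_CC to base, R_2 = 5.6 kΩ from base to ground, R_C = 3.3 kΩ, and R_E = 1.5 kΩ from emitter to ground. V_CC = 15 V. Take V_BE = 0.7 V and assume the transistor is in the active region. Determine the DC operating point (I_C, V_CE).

Thevenize the base divider: V_Th = V_CC·R_2/(R_1+R_2) = 15×5.6/20.6 = 4.08 V, R_Th = R_1‖R_2 = 4.08 kΩ.
Base-emitter loop: V_Th = I_B·R_Th + V_BE + (β+1)I_B·R_E, so I_B = (4.08 − 0.7) / (4.08 + 151×1.5) = 0.0146 mA.
I_C = β·I_B = 150×0.0146 = 2.2 mA, and I_E = (β+1)I_B = 2.21 mA.
V_CE = V_CC − I_C·R_C − I_E·R_E = 15 − 2.2×3.3 − 2.21×1.5 = 4.43 V.
V_CE = 4.43 V > 0.2 V confirms active-region operation.

I_C ≈ 2.2 mA, V_CE ≈ 4.4 V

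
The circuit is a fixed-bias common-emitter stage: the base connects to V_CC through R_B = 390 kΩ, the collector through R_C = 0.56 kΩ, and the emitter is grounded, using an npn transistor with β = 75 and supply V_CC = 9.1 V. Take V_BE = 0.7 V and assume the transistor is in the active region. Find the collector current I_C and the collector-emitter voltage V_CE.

Base loop: V_CC = I_B·R_B + V_BE, so I_B = (9.1 − 0.7)/390 kΩ = 0.0215 mA.
In the active region I_C = β·I_B = 75 × 0.0215 = 1.62 mA.
Collector loop: V_CE = V_CC − I_C·R_C = 9.1 − 1.62×0.56 = 8.2 V.
Since V_CE = 8.2 V > V_CE(sat) ≈ 0.2 V, the transistor is in the active region as assumed.

I_C ≈ 1.6 mA, V_CE ≈ 8.2 V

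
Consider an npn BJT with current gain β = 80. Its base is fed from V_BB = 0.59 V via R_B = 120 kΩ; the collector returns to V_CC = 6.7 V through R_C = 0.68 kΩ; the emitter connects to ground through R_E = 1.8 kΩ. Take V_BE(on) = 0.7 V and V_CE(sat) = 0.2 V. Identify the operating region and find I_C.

V_BB = 0.59 V ≤ V_BE(on) = 0.7 V, so the base-emitter junction is not forward biased.
The transistor is in cutoff: I_B = I_C = 0.

cutoff; I_C ≈ 0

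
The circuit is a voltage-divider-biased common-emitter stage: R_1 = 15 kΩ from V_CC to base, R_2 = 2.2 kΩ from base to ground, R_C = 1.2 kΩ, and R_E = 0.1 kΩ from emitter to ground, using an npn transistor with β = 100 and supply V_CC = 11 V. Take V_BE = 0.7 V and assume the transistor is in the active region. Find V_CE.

V_CE ≈ 3.3 V

Thevenize the base divider: V_Th = V_CC·R_2/(R_1+R_2) = 11×2.2/17.2 = 1.41 V, R_Th = R_1‖R_2 = 1.92 kΩ.
Base-emitter loop: V_Th = I_B·R_Th + V_BE + (β+1)I_B·R_E, so I_B = (1.41 − 0.7) / (1.92 + 101×0.1) = 0.0588 mA.
I_C = β·I_B = 100×0.0588 = 5.88 mA, and I_E = (β+1)I_B = 5.94 mA.
V_CE = V_CC − I_C·R_C − I_E·R_E = 11 − 5.88×1.2 − 5.94×0.1 = 3.35 V.
V_CE = 3.35 V > 0.2 V confirms active-region operation.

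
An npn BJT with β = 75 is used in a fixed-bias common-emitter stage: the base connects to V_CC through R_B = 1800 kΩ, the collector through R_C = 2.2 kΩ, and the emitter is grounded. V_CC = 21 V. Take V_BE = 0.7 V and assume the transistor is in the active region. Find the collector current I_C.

Base loop: V_CC = I_B·R_B + V_BE, so I_B = (21 − 0.7)/1800 kΩ = 0.0113 mA.
In the active region I_C = β·I_B = 75 × 0.0113 = 0.846 mA.
Collector loop: V_CE = V_CC − I_C·R_C = 21 − 0.846×2.2 = 19.1 V.
Since V_CE = 19.1 V > V_CE(sat) ≈ 0.2 V, the transistor is in the active region as assumed.

I_C ≈ 0.85 mA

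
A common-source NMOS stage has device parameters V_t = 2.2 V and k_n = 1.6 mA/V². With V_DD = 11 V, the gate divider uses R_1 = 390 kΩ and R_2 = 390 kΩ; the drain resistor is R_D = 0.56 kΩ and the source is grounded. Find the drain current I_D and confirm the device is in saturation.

V_G = V_DD·R_2/(R_1+R_2) = 11×390/780 = 5.5 V. With the source grounded, V_GS = V_G = 5.5 V.
Assume saturation: I_D = (k_n/2)(V_GS − V_t)² = (1.6/2)×(5.5 − 2.2)² = 0.8×3.3² = 8.71 mA.
V_DS = V_DD − I_D·R_D = 11 − 8.71×0.56 = 6.12 V.
Saturation requires V_DS ≥ V_GS − V_t = 3.3 V; 6.12 ≥ 3.3 ✓.

I_D ≈ 8.7 mA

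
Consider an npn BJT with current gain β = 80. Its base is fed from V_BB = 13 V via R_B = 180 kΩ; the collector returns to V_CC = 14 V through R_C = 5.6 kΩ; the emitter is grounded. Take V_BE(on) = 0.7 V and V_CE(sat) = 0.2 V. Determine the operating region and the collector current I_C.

saturation; I_C ≈ 2.5 mA

Assume active: I_B = (13 − 0.7)/180 = 0.0683 mA, giving I_C = β·I_B = 5.47 mA.
But then V_CE = 14 − 5.47×5.6 = -16.6 V < V_CE(sat) = 0.2 V — impossible in the active region.
So the transistor is saturated. With V_CE = 0.2 V, I_C = (V_CC − 0.2)/R_C = 13.8/5.6 = 2.46 mA.
Check: β·I_B = 5.47 mA > I_C = 2.46 mA, confirming saturation.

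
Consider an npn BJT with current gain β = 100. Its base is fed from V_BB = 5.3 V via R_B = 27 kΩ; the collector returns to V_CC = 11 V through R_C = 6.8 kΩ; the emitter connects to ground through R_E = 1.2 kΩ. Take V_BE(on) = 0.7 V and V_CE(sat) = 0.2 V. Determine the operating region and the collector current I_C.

Assume active: I_B = (5.3 − 0.7)/(27 + 101×1.2) = 0.031 mA, I_C = β·I_B = 3.1 mA.
Then V_CE = 11 − 3.1×6.8 − 3.13×1.2 = -13.9 V < 0.2 V — the active assumption fails.
Re-solve with V_CE = 0.2 V. KCL at the emitter: V_E/R_E = (V_BB−0.7−V_E)/R_B + (V_CC−0.2−V_E)/R_C, giving V_E = 1.73 V.
I_C = (V_CC − 0.2 − V_E)/R_C = (10.8 − 1.73)/6.8 = 1.33 mA.
Check: I_B = (4.6 − 1.73)/27 = 0.106 mA, and β·I_B = 10.6 mA > I_C, confirming saturation.

saturation; I_C ≈ 1.3 mA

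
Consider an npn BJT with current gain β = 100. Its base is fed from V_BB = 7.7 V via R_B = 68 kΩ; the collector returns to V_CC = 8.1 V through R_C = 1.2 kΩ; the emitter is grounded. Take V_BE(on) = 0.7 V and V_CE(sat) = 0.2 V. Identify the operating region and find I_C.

Assume active: I_B = (7.7 − 0.7)/68 = 0.103 mA, giving I_C = β·I_B = 10.3 mA.
But then V_CE = 8.1 − 10.3×1.2 = -4.25 V < V_CE(sat) = 0.2 V — impossible in the active region.
So the transistor is saturated. With V_CE = 0.2 V, I_C = (V_CC − 0.2)/R_C = 7.9/1.2 = 6.58 mA.
Check: β·I_B = 10.3 mA > I_C = 6.58 mA, confirming saturation.

saturation; I_C ≈ 6.6 mA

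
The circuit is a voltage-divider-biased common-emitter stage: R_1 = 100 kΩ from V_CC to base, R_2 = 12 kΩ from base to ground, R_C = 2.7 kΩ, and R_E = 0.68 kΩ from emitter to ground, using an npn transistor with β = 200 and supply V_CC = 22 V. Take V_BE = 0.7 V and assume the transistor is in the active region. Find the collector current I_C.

Thevenize the base divider: V_Th = V_CC·R_2/(R_1+R_2) = 22×12/112 = 2.36 V, R_Th = R_1‖R_2 = 10.7 kΩ.
Base-emitter loop: V_Th = I_B·R_Th + V_BE + (β+1)I_B·R_E, so I_B = (2.36 − 0.7) / (10.7 + 201×0.68) = 0.0112 mA.
I_C = β·I_B = 200×0.0112 = 2.25 mA, and I_E = (β+1)I_B = 2.26 mA.
V_CE = V_CC − I_C·R_C − I_E·R_E = 22 − 2.25×2.7 − 2.26×0.68 = 14.4 V.
V_CE = 14.4 V > 0.2 V confirms active-region operation.

I_C ≈ 2.2 mA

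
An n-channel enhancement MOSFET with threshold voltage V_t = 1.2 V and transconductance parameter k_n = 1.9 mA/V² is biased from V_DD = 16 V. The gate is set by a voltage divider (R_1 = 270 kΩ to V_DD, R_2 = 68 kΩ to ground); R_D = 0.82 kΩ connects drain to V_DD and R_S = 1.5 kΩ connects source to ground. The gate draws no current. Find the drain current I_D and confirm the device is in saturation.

V_G = V_DD·R_2/(R_1+R_2) = 16×68/338 = 3.22 V.
Assume saturation: I_D = (k_n/2)(V_GS − V_t)² with V_GS = V_G − I_D·R_S = 3.22 − 1.5·I_D.
Substituting gives 2.14·I_D² − 6.75·I_D + 3.87 = 0, with roots I_D = 0.753 or 2.41 mA.
The root I_D = 2.41 mA gives V_GS = -0.392 V ≤ V_t, so take I_D = 0.753 mA.
Then V_GS = 2.09 V and V_DS = V_DD − I_D(R_D+R_S) = 16 − 0.753×2.32 = 14.3 V.
Saturation requires V_DS ≥ V_GS − V_t = 0.89 V; 14.3 ≥ 0.89 ✓.

I_D ≈ 0.75 mA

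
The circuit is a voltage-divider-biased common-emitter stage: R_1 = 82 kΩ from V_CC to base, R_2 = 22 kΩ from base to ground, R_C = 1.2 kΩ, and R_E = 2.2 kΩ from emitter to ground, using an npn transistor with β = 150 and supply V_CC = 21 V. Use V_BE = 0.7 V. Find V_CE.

Thevenize the base divider: V_Th = V_CC·R_2/(R_1+R_2) = 21×22/104 = 4.44 V, R_Th = R_1‖R_2 = 17.3 kΩ.
Base-emitter loop: V_Th = I_B·R_Th + V_BE + (β+1)I_B·R_E, so I_B = (4.44 − 0.7) / (17.3 + 151×2.2) = 0.0107 mA.
I_C = β·I_B = 150×0.0107 = 1.61 mA, and I_E = (β+1)I_B = 1.62 mA.
V_CE = V_CC − I_C·R_C − I_E·R_E = 21 − 1.61×1.2 − 1.62×2.2 = 15.5 V.
V_CE = 15.5 V > 0.2 V confirms active-region operation.

V_CE ≈ 16 V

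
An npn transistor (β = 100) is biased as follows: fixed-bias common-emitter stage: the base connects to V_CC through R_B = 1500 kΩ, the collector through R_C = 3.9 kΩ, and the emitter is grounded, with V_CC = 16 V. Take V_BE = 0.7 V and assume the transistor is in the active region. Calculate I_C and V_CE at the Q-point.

Base loop: V_CC = I_B·R_B + V_BE, so I_B = (16 − 0.7)/1500 kΩ = 0.0102 mA.
In the active region I_C = β·I_B = 100 × 0.0102 = 1.02 mA.
Collector loop: V_CE = V_CC − I_C·R_C = 16 − 1.02×3.9 = 12 V.
Since V_CE = 12 V > V_CE(sat) ≈ 0.2 V, the transistor is in the active region as assumed.

I_C ≈ 1 mA, V_CE ≈ 12 V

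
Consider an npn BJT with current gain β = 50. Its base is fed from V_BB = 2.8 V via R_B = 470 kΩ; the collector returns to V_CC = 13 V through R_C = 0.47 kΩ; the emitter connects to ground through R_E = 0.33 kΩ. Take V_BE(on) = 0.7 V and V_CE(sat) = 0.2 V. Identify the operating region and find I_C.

active; I_C ≈ 0.22 mA

Assume active. Base-emitter loop: I_B = (V_BB − V_BE)/(R_B + (β+1)R_E) = (2.8 − 0.7)/(470 + 51×0.33) = 0.00431 mA.
I_C = β·I_B = 50×0.00431 = 0.216 mA.
V_CE = V_CC − I_C·R_C − I_E·R_E = 13 − 0.216×0.47 − 0.22×0.33 = 12.8 V > V_CE(sat), so the active-region assumption holds.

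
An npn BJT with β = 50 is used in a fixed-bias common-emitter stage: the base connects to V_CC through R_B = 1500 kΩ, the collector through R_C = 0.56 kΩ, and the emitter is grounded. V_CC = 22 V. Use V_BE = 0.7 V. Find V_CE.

Base loop: V_CC = I_B·R_B + V_BE, so I_B = (22 − 0.7)/1500 kΩ = 0.0142 mA.
In the active region I_C = β·I_B = 50 × 0.0142 = 0.71 mA.
Collector loop: V_CE = V_CC − I_C·R_C = 22 − 0.71×0.56 = 21.6 V.
Since V_CE = 21.6 V > V_CE(sat) ≈ 0.2 V, the transistor is in the active region as assumed.

V_CE ≈ 22 V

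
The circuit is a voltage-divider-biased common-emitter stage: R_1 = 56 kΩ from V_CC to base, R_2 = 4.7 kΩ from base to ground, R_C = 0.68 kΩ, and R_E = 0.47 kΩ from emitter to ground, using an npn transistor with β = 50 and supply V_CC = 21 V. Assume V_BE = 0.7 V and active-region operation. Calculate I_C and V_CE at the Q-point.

I_C ≈ 1.6 mA, V_CE ≈ 19 V

Thevenize the base divider: V_Th = V_CC·R_2/(R_1+R_2) = 21×4.7/60.7 = 1.63 V, R_Th = R_1‖R_2 = 4.34 kΩ.
Base-emitter loop: V_Th = I_B·R_Th + V_BE + (β+1)I_B·R_E, so I_B = (1.63 − 0.7) / (4.34 + 51×0.47) = 0.0327 mA.
I_C = β·I_B = 50×0.0327 = 1.64 mA, and I_E = (β+1)I_B = 1.67 mA.
V_CE = V_CC − I_C·R_C − I_E·R_E = 21 − 1.64×0.68 − 1.67×0.47 = 19.1 V.
V_CE = 19.1 V > 0.2 V confirms active-region operation.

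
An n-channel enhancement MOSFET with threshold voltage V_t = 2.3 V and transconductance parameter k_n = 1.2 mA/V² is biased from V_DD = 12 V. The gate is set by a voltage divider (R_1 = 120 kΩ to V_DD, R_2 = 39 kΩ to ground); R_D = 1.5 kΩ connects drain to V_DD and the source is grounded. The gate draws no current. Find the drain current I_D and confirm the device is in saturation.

V_G = V_DD·R_2/(R_1+R_2) = 12×39/159 = 2.94 V. With the source grounded, V_GS = V_G = 2.94 V.
Assume saturation: I_D = (k_n/2)(V_GS − V_t)² = (1.2/2)×(2.94 − 2.3)² = 0.6×0.643² = 0.248 mA.
V_DS = V_DD − I_D·R_D = 12 − 0.248×1.5 = 11.6 V.
Saturation requires V_DS ≥ V_GS − V_t = 0.643 V; 11.6 ≥ 0.643 ✓.

I_D ≈ 0.25 mA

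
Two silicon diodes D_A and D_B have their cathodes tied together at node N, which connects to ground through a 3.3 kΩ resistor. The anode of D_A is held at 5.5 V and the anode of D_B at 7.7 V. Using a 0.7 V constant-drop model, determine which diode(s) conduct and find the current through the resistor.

Only D_B conducts; I_R ≈ 2.1 mA

Assume both conduct. Then node N would need to be at both 5.5−0.7 = 4.8 V and 7.7−0.7 = 7 V, which is impossible.
Assume only D_B conducts: V_N = 7.7 − 0.7 = 7 V, so I_R = 7/3.3 = 2.12 mA.
Check D_A: its anode-to-cathode voltage is 5.5 − 7 = -1.5 V < 0.7 V, so it is off. The assumption is consistent.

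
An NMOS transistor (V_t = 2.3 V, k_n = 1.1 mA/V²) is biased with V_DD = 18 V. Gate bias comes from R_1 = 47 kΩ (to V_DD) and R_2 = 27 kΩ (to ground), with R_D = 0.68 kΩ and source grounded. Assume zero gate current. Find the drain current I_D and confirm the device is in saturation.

I_D ≈ 10 mA

V_G = V_DD·R_2/(R_1+R_2) = 18×27/74 = 6.57 V. With the source grounded, V_GS = V_G = 6.57 V.
Assume saturation: I_D = (k_n/2)(V_GS − V_t)² = (1.1/2)×(6.57 − 2.3)² = 0.55×4.27² = 10 mA.
V_DS = V_DD − I_D·R_D = 18 − 10×0.68 = 11.2 V.
Saturation requires V_DS ≥ V_GS − V_t = 4.27 V; 11.2 ≥ 4.27 ✓.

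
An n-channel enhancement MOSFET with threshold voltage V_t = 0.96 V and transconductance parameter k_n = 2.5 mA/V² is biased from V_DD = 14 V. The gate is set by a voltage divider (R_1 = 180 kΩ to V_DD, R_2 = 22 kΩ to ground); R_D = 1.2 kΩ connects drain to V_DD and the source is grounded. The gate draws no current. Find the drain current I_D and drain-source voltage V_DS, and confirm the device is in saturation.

V_G = V_DD·R_2/(R_1+R_2) = 14×22/202 = 1.52 V. With the source grounded, V_GS = V_G = 1.52 V.
Assume saturation: I_D = (k_n/2)(V_GS − V_t)² = (2.5/2)×(1.52 − 0.96)² = 1.25×0.565² = 0.399 mA.
V_DS = V_DD − I_D·R_D = 14 − 0.399×1.2 = 13.5 V.
Saturation requires V_DS ≥ V_GS − V_t = 0.565 V; 13.5 ≥ 0.565 ✓.

I_D ≈ 0.4 mA, V_DS ≈ 14 V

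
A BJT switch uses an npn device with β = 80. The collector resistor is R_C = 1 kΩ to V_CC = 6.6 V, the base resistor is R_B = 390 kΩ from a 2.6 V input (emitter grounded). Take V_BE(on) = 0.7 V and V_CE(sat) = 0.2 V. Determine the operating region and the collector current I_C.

Assume active. Base-emitter loop: I_B = (V_BB − V_BE)/R_B = (2.6 − 0.7)/390 = 0.00487 mA.
I_C = β·I_B = 80×0.00487 = 0.39 mA.
V_CE = V_CC − I_C·R_C = 6.6 − 0.39×1 = 6.21 V > V_CE(sat), so the active-region assumption holds.

active; I_C ≈ 0.39 mA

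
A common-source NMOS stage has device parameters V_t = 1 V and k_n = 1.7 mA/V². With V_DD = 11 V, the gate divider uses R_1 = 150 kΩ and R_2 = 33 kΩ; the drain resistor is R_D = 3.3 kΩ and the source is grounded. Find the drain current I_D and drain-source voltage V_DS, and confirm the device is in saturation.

I_D ≈ 0.82 mA, V_DS ≈ 8.3 V

V_G = V_DD·R_2/(R_1+R_2) = 11×33/183 = 1.98 V. With the source grounded, V_GS = V_G = 1.98 V.
Assume saturation: I_D = (k_n/2)(V_GS − V_t)² = (1.7/2)×(1.98 − 1)² = 0.85×0.984² = 0.822 mA.
V_DS = V_DD − I_D·R_D = 11 − 0.822×3.3 = 8.29 V.
Saturation requires V_DS ≥ V_GS − V_t = 0.984 V; 8.29 ≥ 0.984 ✓.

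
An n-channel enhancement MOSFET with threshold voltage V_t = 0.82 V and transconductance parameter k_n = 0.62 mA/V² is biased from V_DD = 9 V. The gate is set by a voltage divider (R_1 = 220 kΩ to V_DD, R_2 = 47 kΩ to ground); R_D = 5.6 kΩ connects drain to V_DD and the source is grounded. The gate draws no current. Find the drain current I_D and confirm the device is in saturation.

I_D ≈ 0.18 mA

V_G = V_DD·R_2/(R_1+R_2) = 9×47/267 = 1.58 V. With the source grounded, V_GS = V_G = 1.58 V.
Assume saturation: I_D = (k_n/2)(V_GS − V_t)² = (0.62/2)×(1.58 − 0.82)² = 0.31×0.764² = 0.181 mA.
V_DS = V_DD − I_D·R_D = 9 − 0.181×5.6 = 7.99 V.
Saturation requires V_DS ≥ V_GS − V_t = 0.764 V; 7.99 ≥ 0.764 ✓.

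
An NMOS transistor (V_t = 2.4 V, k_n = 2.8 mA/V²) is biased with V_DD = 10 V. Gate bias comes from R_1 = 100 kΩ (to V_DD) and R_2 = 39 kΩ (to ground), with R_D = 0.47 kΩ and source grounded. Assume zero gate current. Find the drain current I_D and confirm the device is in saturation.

V_G = V_DD·R_2/(R_1+R_2) = 10×39/139 = 2.81 V. With the source grounded, V_GS = V_G = 2.81 V.
Assume saturation: I_D = (k_n/2)(V_GS − V_t)² = (2.8/2)×(2.81 − 2.4)² = 1.4×0.406² = 0.23 mA.
V_DS = V_DD − I_D·R_D = 10 − 0.23×0.47 = 9.89 V.
Saturation requires V_DS ≥ V_GS − V_t = 0.406 V; 9.89 ≥ 0.406 ✓.

I_D ≈ 0.23 mA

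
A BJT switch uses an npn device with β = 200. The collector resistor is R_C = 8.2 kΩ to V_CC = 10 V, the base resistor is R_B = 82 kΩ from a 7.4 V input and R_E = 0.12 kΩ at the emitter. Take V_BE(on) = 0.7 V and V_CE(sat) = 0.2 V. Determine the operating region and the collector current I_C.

Assume active: I_B = (7.4 − 0.7)/(82 + 201×0.12) = 0.0631 mA, I_C = β·I_B = 12.6 mA.
Then V_CE = 10 − 12.6×8.2 − 12.7×0.12 = -95.1 V < 0.2 V — the active assumption fails.
Re-solve with V_CE = 0.2 V. KCL at the emitter: V_E/R_E = (V_BB−0.7−V_E)/R_B + (V_CC−0.2−V_E)/R_C, giving V_E = 0.151 V.
I_C = (V_CC − 0.2 − V_E)/R_C = (9.8 − 0.151)/8.2 = 1.18 mA.
Check: I_B = (6.7 − 0.151)/82 = 0.0799 mA, and β·I_B = 16 mA > I_C, confirming saturation.

saturation; I_C ≈ 1.2 mA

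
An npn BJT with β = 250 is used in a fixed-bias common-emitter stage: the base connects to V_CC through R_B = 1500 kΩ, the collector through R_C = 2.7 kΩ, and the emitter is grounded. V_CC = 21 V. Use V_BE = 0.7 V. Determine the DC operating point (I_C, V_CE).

Base loop: V_CC = I_B·R_B + V_BE, so I_B = (21 − 0.7)/1500 kΩ = 0.0135 mA.
In the active region I_C = β·I_B = 250 × 0.0135 = 3.38 mA.
Collector loop: V_CE = V_CC − I_C·R_C = 21 − 3.38×2.7 = 11.9 V.
Since V_CE = 11.9 V > V_CE(sat) ≈ 0.2 V, the transistor is in the active region as assumed.

I_C ≈ 3.4 mA, V_CE ≈ 12 V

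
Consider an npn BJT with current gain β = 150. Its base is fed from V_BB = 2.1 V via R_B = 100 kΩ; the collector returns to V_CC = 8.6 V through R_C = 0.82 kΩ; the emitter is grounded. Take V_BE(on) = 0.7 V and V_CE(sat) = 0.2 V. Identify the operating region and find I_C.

active; I_C ≈ 2.1 mA

Assume active. Base-emitter loop: I_B = (V_BB − V_BE)/R_B = (2.1 − 0.7)/100 = 0.014 mA.
I_C = β·I_B = 150×0.014 = 2.1 mA.
V_CE = V_CC − I_C·R_C = 8.6 − 2.1×0.82 = 6.88 V > V_CE(sat), so the active-region assumption holds.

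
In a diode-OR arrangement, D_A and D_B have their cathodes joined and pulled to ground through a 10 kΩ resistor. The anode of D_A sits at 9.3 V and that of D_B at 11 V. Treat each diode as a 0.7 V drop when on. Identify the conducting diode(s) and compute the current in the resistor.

Assume both conduct. Then node N would need to be at both 9.3−0.7 = 8.6 V and 11−0.7 = 10.3 V, which is impossible.
Assume only D_B conducts: V_N = 11 − 0.7 = 10.3 V, so I_R = 10.3/10 = 1.03 mA.
Check D_A: its anode-to-cathode voltage is 9.3 − 10.3 = -1 V < 0.7 V, so it is off. The assumption is consistent.

Only D_B conducts; I_R ≈ 1 mA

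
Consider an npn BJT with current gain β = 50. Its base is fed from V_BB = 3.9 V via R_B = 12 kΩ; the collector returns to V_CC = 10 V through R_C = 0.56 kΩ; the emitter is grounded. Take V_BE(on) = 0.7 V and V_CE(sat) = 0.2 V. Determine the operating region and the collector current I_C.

Assume active. Base-emitter loop: I_B = (V_BB − V_BE)/R_B = (3.9 − 0.7)/12 = 0.267 mA.
I_C = β·I_B = 50×0.267 = 13.3 mA.
V_CE = V_CC − I_C·R_C = 10 − 13.3×0.56 = 2.53 V > V_CE(sat), so the active-region assumption holds.

active; I_C ≈ 13 mA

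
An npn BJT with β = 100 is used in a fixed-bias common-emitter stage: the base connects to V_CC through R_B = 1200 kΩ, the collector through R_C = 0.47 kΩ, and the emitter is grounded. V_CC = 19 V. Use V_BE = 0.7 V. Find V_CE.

V_CE ≈ 18 V

Base loop: V_CC = I_B·R_B + V_BE, so I_B = (19 − 0.7)/1200 kΩ = 0.0153 mA.
In the active region I_C = β·I_B = 100 × 0.0153 = 1.53 mA.
Collector loop: V_CE = V_CC − I_C·R_C = 19 − 1.53×0.47 = 18.3 V.
Since V_CE = 18.3 V > V_CE(sat) ≈ 0.2 V, the transistor is in the active region as assumed.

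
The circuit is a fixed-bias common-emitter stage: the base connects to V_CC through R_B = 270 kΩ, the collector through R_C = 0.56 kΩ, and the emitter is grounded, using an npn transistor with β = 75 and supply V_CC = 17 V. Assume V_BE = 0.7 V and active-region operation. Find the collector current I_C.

I_C ≈ 4.5 mA

Base loop: V_CC = I_B·R_B + V_BE, so I_B = (17 − 0.7)/270 kΩ = 0.0604 mA.
In the active region I_C = β·I_B = 75 × 0.0604 = 4.53 mA.
Collector loop: V_CE = V_CC − I_C·R_C = 17 − 4.53×0.56 = 14.5 V.
Since V_CE = 14.5 V > V_CE(sat) ≈ 0.2 V, the transistor is in the active region as assumed.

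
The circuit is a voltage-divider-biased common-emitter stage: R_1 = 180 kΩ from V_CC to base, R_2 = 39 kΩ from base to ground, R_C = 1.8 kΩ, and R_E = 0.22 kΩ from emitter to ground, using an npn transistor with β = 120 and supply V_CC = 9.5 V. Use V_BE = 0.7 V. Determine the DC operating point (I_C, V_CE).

Thevenize the base divider: V_Th = V_CC·R_2/(R_1+R_2) = 9.5×39/219 = 1.69 V, R_Th = R_1‖R_2 = 32.1 kΩ.
Base-emitter loop: V_Th = I_B·R_Th + V_BE + (β+1)I_B·R_E, so I_B = (1.69 − 0.7) / (32.1 + 121×0.22) = 0.0169 mA.
I_C = β·I_B = 120×0.0169 = 2.03 mA, and I_E = (β+1)I_B = 2.05 mA.
V_CE = V_CC − I_C·R_C − I_E·R_E = 9.5 − 2.03×1.8 − 2.05×0.22 = 5.4 V.
V_CE = 5.4 V > 0.2 V confirms active-region operation.

I_C ≈ 2 mA, V_CE ≈ 5.4 V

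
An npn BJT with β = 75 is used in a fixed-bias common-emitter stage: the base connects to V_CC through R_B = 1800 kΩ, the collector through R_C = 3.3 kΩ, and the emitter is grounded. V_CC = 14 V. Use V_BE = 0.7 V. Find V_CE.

Base loop: V_CC = I_B·R_B + V_BE, so I_B = (14 − 0.7)/1800 kΩ = 0.00739 mA.
In the active region I_C = β·I_B = 75 × 0.00739 = 0.554 mA.
Collector loop: V_CE = V_CC − I_C·R_C = 14 − 0.554×3.3 = 12.2 V.
Since V_CE = 12.2 V > V_CE(sat) ≈ 0.2 V, the transistor is in the active region as assumed.

V_CE ≈ 12 V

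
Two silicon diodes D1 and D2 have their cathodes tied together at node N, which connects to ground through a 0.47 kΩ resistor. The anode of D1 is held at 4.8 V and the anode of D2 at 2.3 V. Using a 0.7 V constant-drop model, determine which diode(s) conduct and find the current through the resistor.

Only D1 conducts; I_R ≈ 8.7 mA

Assume both conduct. Then node N would need to be at both 4.8−0.7 = 4.1 V and 2.3−0.7 = 1.6 V, which is impossible.
Assume only D1 conducts: V_N = 4.8 − 0.7 = 4.1 V, so I_R = 4.1/0.47 = 8.72 mA.
Check D2: its anode-to-cathode voltage is 2.3 − 4.1 = -1.8 V < 0.7 V, so it is off. The assumption is consistent.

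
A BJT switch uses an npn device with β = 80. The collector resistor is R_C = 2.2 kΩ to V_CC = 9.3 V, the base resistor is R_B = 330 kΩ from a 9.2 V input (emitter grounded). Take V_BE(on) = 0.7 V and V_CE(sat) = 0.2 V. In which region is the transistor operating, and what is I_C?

active; I_C ≈ 2.1 mA

Assume active. Base-emitter loop: I_B = (V_BB − V_BE)/R_B = (9.2 − 0.7)/330 = 0.0258 mA.
I_C = β·I_B = 80×0.0258 = 2.06 mA.
V_CE = V_CC − I_C·R_C = 9.3 − 2.06×2.2 = 4.77 V > V_CE(sat), so the active-region assumption holds.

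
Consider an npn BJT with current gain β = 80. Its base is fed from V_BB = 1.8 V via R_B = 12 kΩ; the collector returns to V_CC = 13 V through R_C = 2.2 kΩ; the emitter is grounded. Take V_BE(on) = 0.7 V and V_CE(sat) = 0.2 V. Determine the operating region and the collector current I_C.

saturation; I_C ≈ 5.8 mA

Assume active: I_B = (1.8 − 0.7)/12 = 0.0917 mA, giving I_C = β·I_B = 7.33 mA.
But then V_CE = 13 − 7.33×2.2 = -3.13 V < V_CE(sat) = 0.2 V — impossible in the active region.
So the transistor is saturated. With V_CE = 0.2 V, I_C = (V_CC − 0.2)/R_C = 12.8/2.2 = 5.82 mA.
Check: β·I_B = 7.33 mA > I_C = 5.82 mA, confirming saturation.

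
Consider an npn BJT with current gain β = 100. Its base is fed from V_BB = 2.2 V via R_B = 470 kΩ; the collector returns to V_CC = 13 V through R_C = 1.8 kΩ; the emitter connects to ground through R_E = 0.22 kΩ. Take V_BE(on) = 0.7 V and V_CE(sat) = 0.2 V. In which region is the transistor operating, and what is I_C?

active; I_C ≈ 0.3 mA

Assume active. Base-emitter loop: I_B = (V_BB − V_BE)/(R_B + (β+1)R_E) = (2.2 − 0.7)/(470 + 101×0.22) = 0.00305 mA.
I_C = β·I_B = 100×0.00305 = 0.305 mA.
V_CE = V_CC − I_C·R_C − I_E·R_E = 13 − 0.305×1.8 − 0.308×0.22 = 12.4 V > V_CE(sat), so the active-region assumption holds.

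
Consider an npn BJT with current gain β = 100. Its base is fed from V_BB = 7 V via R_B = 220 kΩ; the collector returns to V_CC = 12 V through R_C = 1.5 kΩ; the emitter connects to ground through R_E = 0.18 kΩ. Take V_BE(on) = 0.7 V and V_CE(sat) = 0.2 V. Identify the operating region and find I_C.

active; I_C ≈ 2.6 mA

Assume active. Base-emitter loop: I_B = (V_BB − V_BE)/(R_B + (β+1)R_E) = (7 − 0.7)/(220 + 101×0.18) = 0.0265 mA.
I_C = β·I_B = 100×0.0265 = 2.65 mA.
V_CE = V_CC − I_C·R_C − I_E·R_E = 12 − 2.65×1.5 − 2.67×0.18 = 7.55 V > V_CE(sat), so the active-region assumption holds.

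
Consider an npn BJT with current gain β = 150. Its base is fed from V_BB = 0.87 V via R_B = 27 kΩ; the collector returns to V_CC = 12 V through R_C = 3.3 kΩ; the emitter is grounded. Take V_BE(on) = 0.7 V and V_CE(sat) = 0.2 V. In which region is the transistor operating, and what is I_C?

active; I_C ≈ 0.94 mA

Assume active. Base-emitter loop: I_B = (V_BB − V_BE)/R_B = (0.87 − 0.7)/27 = 0.0063 mA.
I_C = β·I_B = 150×0.0063 = 0.944 mA.
V_CE = V_CC − I_C·R_C = 12 − 0.944×3.3 = 8.88 V > V_CE(sat), so the active-region assumption holds.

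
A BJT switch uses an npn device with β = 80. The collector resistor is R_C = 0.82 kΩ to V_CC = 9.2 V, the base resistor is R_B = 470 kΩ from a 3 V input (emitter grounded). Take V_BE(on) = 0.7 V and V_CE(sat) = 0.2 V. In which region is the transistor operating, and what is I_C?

Assume active. Base-emitter loop: I_B = (V_BB − V_BE)/R_B = (3 − 0.7)/470 = 0.00489 mA.
I_C = β·I_B = 80×0.00489 = 0.391 mA.
V_CE = V_CC − I_C·R_C = 9.2 − 0.391×0.82 = 8.88 V > V_CE(sat), so the active-region assumption holds.

active; I_C ≈ 0.39 mA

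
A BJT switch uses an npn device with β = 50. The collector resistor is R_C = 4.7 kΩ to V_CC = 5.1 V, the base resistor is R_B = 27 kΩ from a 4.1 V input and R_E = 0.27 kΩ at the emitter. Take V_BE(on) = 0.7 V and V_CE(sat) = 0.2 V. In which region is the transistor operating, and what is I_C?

Assume active: I_B = (4.1 − 0.7)/(27 + 51×0.27) = 0.0834 mA, I_C = β·I_B = 4.17 mA.
Then V_CE = 5.1 − 4.17×4.7 − 4.25×0.27 = -15.6 V < 0.2 V — the active assumption fails.
Re-solve with V_CE = 0.2 V. KCL at the emitter: V_E/R_E = (V_BB−0.7−V_E)/R_B + (V_CC−0.2−V_E)/R_C, giving V_E = 0.296 V.
I_C = (V_CC − 0.2 − V_E)/R_C = (4.9 − 0.296)/4.7 = 0.98 mA.
Check: I_B = (3.4 − 0.296)/27 = 0.115 mA, and β·I_B = 5.75 mA > I_C, confirming saturation.

saturation; I_C ≈ 0.98 mA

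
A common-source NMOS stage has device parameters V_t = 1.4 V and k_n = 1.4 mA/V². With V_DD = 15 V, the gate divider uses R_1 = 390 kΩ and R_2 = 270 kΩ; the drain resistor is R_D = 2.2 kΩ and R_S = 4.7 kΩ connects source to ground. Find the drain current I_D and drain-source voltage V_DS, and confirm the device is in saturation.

V_G = V_DD·R_2/(R_1+R_2) = 15×270/660 = 6.14 V.
Assume saturation: I_D = (k_n/2)(V_GS − V_t)² with V_GS = V_G − I_D·R_S = 6.14 − 4.7·I_D.
Substituting gives 15.5·I_D² − 32.2·I_D + 15.7 = 0, with roots I_D = 0.783 or 1.3 mA.
The root I_D = 1.3 mA gives V_GS = 0.0386 V ≤ V_t, so take I_D = 0.783 mA.
Then V_GS = 2.46 V and V_DS = V_DD − I_D(R_D+R_S) = 15 − 0.783×6.9 = 9.6 V.
Saturation requires V_DS ≥ V_GS − V_t = 1.06 V; 9.6 ≥ 1.06 ✓.

I_D ≈ 0.78 mA, V_DS ≈ 9.6 V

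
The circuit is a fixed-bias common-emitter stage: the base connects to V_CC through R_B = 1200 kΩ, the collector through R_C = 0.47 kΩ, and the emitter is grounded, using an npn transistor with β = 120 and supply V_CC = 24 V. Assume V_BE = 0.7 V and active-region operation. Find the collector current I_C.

I_C ≈ 2.3 mA

Base loop: V_CC = I_B·R_B + V_BE, so I_B = (24 − 0.7)/1200 kΩ = 0.0194 mA.
In the active region I_C = β·I_B = 120 × 0.0194 = 2.33 mA.
Collector loop: V_CE = V_CC − I_C·R_C = 24 − 2.33×0.47 = 22.9 V.
Since V_CE = 22.9 V > V_CE(sat) ≈ 0.2 V, the transistor is in the active region as assumed.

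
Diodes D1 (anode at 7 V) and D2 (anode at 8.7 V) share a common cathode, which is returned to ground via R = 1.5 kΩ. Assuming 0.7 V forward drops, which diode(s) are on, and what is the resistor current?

Only D2 conducts; I_R ≈ 5.3 mA

Assume both conduct. Then node N would need to be at both 7−0.7 = 6.3 V and 8.7−0.7 = 8 V, which is impossible.
Assume only D2 conducts: V_N = 8.7 − 0.7 = 8 V, so I_R = 8/1.5 = 5.33 mA.
Check D1: its anode-to-cathode voltage is 7 − 8 = -1 V < 0.7 V, so it is off. The assumption is consistent.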